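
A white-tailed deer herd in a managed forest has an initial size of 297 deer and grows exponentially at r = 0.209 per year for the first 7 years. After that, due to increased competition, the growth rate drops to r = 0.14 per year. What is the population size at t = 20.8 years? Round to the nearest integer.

Phase 1: N(7) = 297·e^(0.209×7) = 297·e^1.463 = 1282.71.
Phase 2 runs for 20.8 − 7 = 13.8 years at r = 0.14.
N(20.8) = 1282.71·e^(0.14×13.8) = 1282.71·e^1.932 = 8854.95.

8855 deer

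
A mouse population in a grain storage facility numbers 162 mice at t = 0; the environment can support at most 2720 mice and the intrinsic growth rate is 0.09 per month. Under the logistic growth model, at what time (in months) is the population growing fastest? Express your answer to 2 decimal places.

30.66 months

Logistic growth is fastest at N = K/2 = 1360.
A = (K − N₀)/N₀ = 15.79. Set K/(1 + A·e^(−rt)) = K/2 → A·e^(−rt) = 1.
e^(−0.09t) = 1/15.79 = 0.0633307, so t = ln(15.79)/0.09 = 2.7594/0.09 = 30.66.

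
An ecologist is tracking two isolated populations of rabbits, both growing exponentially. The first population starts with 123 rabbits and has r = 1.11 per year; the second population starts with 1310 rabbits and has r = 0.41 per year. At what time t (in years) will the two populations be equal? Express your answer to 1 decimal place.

3.4 years

Set 123·e^(1.11t) = 1310·e^(0.41t).
e^((1.11 − 0.41)t) = 1310/123 → e^(0.7·t) = 10.65.
0.7·t = ln(10.65) = 2.3656, so t = 2.3656/0.7 = 3.3794.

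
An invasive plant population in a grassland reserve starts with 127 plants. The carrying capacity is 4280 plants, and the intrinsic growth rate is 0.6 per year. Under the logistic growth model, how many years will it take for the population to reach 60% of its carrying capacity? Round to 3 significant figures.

A = (K − N₀)/N₀ = (4280 − 127)/127 = 32.701.
Solve 4280/(1 + 32.701·e^(−0.6t)) = 2568: 1 + 32.701·e^(−0.6t) = 1.6667, so e^(−0.6t) = 0.0203869.
−0.6·t = ln(0.0203869) = -3.8929, so t = 3.8929/0.6 = 6.4881.

6.49 years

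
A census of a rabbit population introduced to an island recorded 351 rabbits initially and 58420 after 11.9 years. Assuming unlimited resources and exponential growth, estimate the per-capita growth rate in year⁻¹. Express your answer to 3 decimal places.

From N(t) = N₀·e^(rt): e^(r·11.9) = 58420/351 = 166.44.
r·11.9 = ln(166.44) = 5.1146, so r = 5.1146/11.9 = 0.4298.

0.430 per year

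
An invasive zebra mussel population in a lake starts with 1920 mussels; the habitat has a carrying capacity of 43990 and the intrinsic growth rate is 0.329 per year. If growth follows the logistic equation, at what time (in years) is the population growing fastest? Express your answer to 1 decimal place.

9.4 years

Logistic growth is fastest at N = K/2 = 21995.
A = (K − N₀)/N₀ = 21.911. Set K/(1 + A·e^(−rt)) = K/2 → A·e^(−rt) = 1.
e^(−0.329t) = 1/21.911 = 0.0456382, so t = ln(21.911)/0.329 = 3.087/0.329 = 9.383.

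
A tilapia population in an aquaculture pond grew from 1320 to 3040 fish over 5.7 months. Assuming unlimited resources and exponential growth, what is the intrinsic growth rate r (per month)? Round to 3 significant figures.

From N(t) = N₀·e^(rt): e^(r·5.7) = 3040/1320 = 2.303.
r·5.7 = ln(2.303) = 0.83423, so r = 0.83423/5.7 = 0.14636.

0.146 per month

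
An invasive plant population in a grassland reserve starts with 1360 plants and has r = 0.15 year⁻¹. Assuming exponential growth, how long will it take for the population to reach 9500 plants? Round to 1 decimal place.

Set N₀·e^(rt) = 9500: e^(0.15·t) = 9500/1360 = 6.9853.
0.15·t = ln(6.9853) = 1.9438, so t = 1.9438/0.15 = 12.959.

13.0 years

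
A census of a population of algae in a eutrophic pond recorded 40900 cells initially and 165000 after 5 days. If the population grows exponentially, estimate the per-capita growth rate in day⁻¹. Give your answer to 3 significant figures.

0.279 per day

From N(t) = N₀·e^(rt): e^(r·5) = 165000/40900 = 4.0342.
r·5 = ln(4.0342) = 1.3948, so r = 1.3948/5 = 0.27896.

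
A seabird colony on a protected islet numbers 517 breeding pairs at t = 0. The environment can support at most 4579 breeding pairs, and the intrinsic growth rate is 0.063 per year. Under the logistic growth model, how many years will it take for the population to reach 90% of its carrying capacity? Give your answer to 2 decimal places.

A = (K − N₀)/N₀ = (4579 − 517)/517 = 7.8569.
Solve 4579/(1 + 7.8569·e^(−0.063t)) = 4121.1: 1 + 7.8569·e^(−0.063t) = 1.1111, so e^(−0.063t) = 0.0141419.
−0.063·t = ln(0.0141419) = -4.2586, so t = 4.2586/0.063 = 67.597.

67.60 years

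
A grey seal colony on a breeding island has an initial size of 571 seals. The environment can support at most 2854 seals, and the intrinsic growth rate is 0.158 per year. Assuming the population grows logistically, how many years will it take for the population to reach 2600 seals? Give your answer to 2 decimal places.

23.49 years

A = (K − N₀)/N₀ = (2854 − 571)/571 = 3.9982.
Solve 2854/(1 + 3.9982·e^(−0.158t)) = 2600: 1 + 3.9982·e^(−0.158t) = 1.0977, so e^(−0.158t) = 0.0244338.
−0.158·t = ln(0.0244338) = -3.7118, so t = 3.7118/0.158 = 23.492.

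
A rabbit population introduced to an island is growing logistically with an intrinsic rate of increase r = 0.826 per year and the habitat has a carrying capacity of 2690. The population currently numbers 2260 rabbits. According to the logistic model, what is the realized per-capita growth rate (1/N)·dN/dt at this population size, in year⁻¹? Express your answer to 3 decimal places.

0.132 per year

(1/N)·dN/dt = r(1 − N/K) = 0.826 × (1 − 2260/2690).
= 0.826 × 0.15985 = 0.13204.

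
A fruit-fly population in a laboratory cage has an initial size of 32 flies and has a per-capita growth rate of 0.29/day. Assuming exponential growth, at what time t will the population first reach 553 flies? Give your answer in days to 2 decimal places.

9.83 days

Set N₀·e^(rt) = 553: e^(0.29·t) = 553/32 = 17.281.
0.29·t = ln(17.281) = 2.8496, so t = 2.8496/0.29 = 9.8263.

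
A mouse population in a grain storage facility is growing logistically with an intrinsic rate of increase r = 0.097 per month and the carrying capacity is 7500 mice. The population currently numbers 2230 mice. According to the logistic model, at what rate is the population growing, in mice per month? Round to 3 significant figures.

dN/dt = rN(1 − N/K) = 0.097 × 2230 × (1 − 2230/7500).
1 − 2230/7500 = 0.70267; dN/dt = 0.097 × 2230 × 0.70267 = 151.99.

152 mice per month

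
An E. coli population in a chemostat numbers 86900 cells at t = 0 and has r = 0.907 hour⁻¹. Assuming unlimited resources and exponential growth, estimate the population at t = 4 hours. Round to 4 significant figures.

N(t) = N₀·e^(rt) = 86900 × e^(0.907×4) = 86900 × e^3.628.
e^3.628 ≈ 37.637, so N ≈ 86900 × 37.637 = 3.270696×10^6.

3271000 cells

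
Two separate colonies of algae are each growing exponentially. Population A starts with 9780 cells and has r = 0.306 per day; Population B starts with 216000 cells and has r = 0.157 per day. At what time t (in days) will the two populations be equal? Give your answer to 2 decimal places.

20.77 days

Set 9780·e^(0.306t) = 216000·e^(0.157t).
e^((0.306 − 0.157)t) = 216000/9780 → e^(0.149·t) = 22.086.
0.149·t = ln(22.086) = 3.0949, so t = 3.0949/0.149 = 20.771.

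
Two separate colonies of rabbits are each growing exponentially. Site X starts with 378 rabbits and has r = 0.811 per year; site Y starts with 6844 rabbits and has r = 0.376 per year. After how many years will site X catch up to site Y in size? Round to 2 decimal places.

6.66 years

Set 378·e^(0.811t) = 6844·e^(0.376t).
e^((0.811 − 0.376)t) = 6844/378 → e^(0.435·t) = 18.106.
0.435·t = ln(18.106) = 2.8962, so t = 2.8962/0.435 = 6.658.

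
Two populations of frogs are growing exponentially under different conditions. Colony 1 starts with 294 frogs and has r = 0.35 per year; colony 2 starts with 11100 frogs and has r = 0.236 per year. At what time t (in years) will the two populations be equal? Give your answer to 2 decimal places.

31.85 years

Set 294·e^(0.35t) = 11100·e^(0.236t).
e^((0.35 − 0.236)t) = 11100/294 → e^(0.114·t) = 37.755.
0.114·t = ln(37.755) = 3.6311, so t = 3.6311/0.114 = 31.852.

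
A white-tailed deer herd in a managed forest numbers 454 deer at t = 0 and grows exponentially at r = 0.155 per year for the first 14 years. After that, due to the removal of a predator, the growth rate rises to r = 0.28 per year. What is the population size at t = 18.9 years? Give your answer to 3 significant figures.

15700 deer

Phase 1: N(14) = 454·e^(0.155×14) = 454·e^2.17 = 3976.26.
Phase 2 runs for 18.9 − 14 = 4.9 years at r = 0.28.
N(18.9) = 3976.26·e^(0.28×4.9) = 3976.26·e^1.372 = 15679.3.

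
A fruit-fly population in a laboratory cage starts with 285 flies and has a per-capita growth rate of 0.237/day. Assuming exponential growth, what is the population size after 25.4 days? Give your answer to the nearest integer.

117276 flies

N(t) = N₀·e^(rt) = 285 × e^(0.237×25.4) = 285 × e^6.02.
e^6.02 ≈ 411.5, so N ≈ 285 × 411.5 = 117276.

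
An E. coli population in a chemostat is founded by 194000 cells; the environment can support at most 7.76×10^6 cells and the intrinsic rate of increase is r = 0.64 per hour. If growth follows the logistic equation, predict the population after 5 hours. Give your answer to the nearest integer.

2996456 cells

A = (K − N₀)/N₀ = (7.76×10^6 − 194000)/194000 = 39.
N(t) = K/(1 + A·e^(−rt)) = 7.76×10^6/(1 + 39×e^(−0.64×5)).
e^(−3.2) = 0.040762; denominator = 1 + 39×0.040762 = 2.5897.
N = 7.76×10^6/2.5897 = 2.996456×10^6.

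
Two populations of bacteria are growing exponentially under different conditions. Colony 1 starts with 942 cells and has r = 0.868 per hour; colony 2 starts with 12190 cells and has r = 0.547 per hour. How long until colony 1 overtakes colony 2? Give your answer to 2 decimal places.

7.98 hours

Set 942·e^(0.868t) = 12190·e^(0.547t).
e^((0.868 − 0.547)t) = 12190/942 → e^(0.321·t) = 12.941.
0.321·t = ln(12.941) = 2.5604, so t = 2.5604/0.321 = 7.9762.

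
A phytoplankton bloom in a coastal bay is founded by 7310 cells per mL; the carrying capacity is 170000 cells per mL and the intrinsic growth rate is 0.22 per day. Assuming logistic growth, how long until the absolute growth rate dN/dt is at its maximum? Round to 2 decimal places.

14.10 days

Logistic growth is fastest at N = K/2 = 85000.
A = (K − N₀)/N₀ = 22.256. Set K/(1 + A·e^(−rt)) = K/2 → A·e^(−rt) = 1.
e^(−0.22t) = 1/22.256 = 0.0449321, so t = ln(22.256)/0.22 = 3.1026/0.22 = 14.103.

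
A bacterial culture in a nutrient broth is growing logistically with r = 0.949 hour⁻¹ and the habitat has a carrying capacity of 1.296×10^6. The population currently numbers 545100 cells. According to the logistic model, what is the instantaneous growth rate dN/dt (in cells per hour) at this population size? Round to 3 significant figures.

300000 cells per hour

dN/dt = rN(1 − N/K) = 0.949 × 545100 × (1 − 545100/1.296×10^6).
1 − 545100/1.296×10^6 = 0.5794; dN/dt = 0.949 × 545100 × 0.5794 = 2.99723×10^5.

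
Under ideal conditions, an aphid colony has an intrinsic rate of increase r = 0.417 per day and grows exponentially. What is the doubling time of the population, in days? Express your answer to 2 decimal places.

1.66 days

Doubling time t_d = ln(2)/r = 0.6931/0.417 = 1.6622.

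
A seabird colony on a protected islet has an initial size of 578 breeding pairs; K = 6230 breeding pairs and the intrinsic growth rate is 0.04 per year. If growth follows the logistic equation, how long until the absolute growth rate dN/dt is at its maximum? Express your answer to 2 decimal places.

Logistic growth is fastest at N = K/2 = 3115.
A = (K − N₀)/N₀ = 9.7785. Set K/(1 + A·e^(−rt)) = K/2 → A·e^(−rt) = 1.
e^(−0.04t) = 1/9.7785 = 0.102265, so t = ln(9.7785)/0.04 = 2.2802/0.04 = 57.005.

57.00 years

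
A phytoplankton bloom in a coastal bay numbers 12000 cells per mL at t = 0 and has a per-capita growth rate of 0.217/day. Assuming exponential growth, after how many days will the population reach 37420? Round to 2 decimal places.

Set N₀·e^(rt) = 37420: e^(0.217·t) = 37420/12000 = 3.1183.
0.217·t = ln(3.1183) = 1.1373, so t = 1.1373/0.217 = 5.241.

5.24 days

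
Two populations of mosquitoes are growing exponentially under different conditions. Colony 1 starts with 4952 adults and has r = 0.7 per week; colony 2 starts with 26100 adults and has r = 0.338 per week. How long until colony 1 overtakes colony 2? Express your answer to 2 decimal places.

4.59 weeks

Set 4952·e^(0.7t) = 26100·e^(0.338t).
e^((0.7 − 0.338)t) = 26100/4952 → e^(0.362·t) = 5.2706.
0.362·t = ln(5.2706) = 1.6621, so t = 1.6621/0.362 = 4.5916.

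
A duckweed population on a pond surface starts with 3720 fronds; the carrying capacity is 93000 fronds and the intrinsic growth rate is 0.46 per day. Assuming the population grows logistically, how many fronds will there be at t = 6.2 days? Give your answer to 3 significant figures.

A = (K − N₀)/N₀ = (93000 − 3720)/3720 = 24.
N(t) = K/(1 + A·e^(−rt)) = 93000/(1 + 24×e^(−0.46×6.2)).
e^(−2.852) = 0.057729; denominator = 1 + 24×0.057729 = 2.3855.
N = 93000/2.3855 = 38985.7.

39000 fronds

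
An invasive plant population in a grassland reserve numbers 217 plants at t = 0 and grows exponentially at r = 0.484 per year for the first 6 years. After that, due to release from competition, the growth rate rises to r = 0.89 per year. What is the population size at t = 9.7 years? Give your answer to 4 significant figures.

Phase 1: N(6) = 217·e^(0.484×6) = 217·e^2.904 = 3959.6.
Phase 2 runs for 9.7 − 6 = 3.7 years at r = 0.89.
N(9.7) = 3959.6·e^(0.89×3.7) = 3959.6·e^3.293 = 106606.

106600 plants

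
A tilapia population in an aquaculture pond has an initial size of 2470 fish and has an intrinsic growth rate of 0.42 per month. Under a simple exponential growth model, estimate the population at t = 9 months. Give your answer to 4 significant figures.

N(t) = N₀·e^(rt) = 2470 × e^(0.42×9) = 2470 × e^3.78.
e^3.78 ≈ 43.816, so N ≈ 2470 × 43.816 = 108226.

108200 fish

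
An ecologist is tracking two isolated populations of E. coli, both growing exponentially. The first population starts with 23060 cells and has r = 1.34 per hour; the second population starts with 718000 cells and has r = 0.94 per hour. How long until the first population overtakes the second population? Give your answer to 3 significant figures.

8.60 hours

Set 23060·e^(1.34t) = 718000·e^(0.94t).
e^((1.34 − 0.94)t) = 718000/23060 → e^(0.4·t) = 31.136.
0.4·t = ln(31.136) = 3.4384, so t = 3.4384/0.4 = 8.5959.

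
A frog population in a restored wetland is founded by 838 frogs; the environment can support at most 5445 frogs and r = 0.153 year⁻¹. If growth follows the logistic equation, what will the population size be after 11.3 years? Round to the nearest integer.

2756 frogs

A = (K − N₀)/N₀ = (5445 − 838)/838 = 5.4976.
N(t) = K/(1 + A·e^(−rt)) = 5445/(1 + 5.4976×e^(−0.153×11.3)).
e^(−1.729) = 0.17748; denominator = 1 + 5.4976×0.17748 = 1.9757.
N = 5445/1.9757 = 2755.97.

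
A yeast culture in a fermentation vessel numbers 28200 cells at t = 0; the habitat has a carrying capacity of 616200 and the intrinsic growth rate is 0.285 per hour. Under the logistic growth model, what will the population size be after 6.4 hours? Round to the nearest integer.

141171 cells

A = (K − N₀)/N₀ = (616200 − 28200)/28200 = 20.851.
N(t) = K/(1 + A·e^(−rt)) = 616200/(1 + 20.851×e^(−0.285×6.4)).
e^(−1.824) = 0.16138; denominator = 1 + 20.851×0.16138 = 4.3649.
N = 616200/4.3649 = 141171.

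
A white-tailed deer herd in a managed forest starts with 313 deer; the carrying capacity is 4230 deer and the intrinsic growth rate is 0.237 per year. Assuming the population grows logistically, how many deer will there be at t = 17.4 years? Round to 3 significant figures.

A = (K − N₀)/N₀ = (4230 − 313)/313 = 12.514.
N(t) = K/(1 + A·e^(−rt)) = 4230/(1 + 12.514×e^(−0.237×17.4)).
e^(−4.124) = 0.016183; denominator = 1 + 12.514×0.016183 = 1.2025.
N = 4230/1.2025 = 3517.62.

3520 deer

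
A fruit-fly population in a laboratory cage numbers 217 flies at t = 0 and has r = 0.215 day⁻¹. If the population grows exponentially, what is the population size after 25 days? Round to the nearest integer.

46859 flies

N(t) = N₀·e^(rt) = 217 × e^(0.215×25) = 217 × e^5.375.
e^5.375 ≈ 215.94, so N ≈ 217 × 215.94 = 46859.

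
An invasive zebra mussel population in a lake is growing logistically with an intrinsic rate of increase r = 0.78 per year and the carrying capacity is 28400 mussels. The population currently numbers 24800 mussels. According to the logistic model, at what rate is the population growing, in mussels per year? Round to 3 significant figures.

dN/dt = rN(1 − N/K) = 0.78 × 24800 × (1 − 24800/28400).
1 − 24800/28400 = 0.12676; dN/dt = 0.78 × 24800 × 0.12676 = 2452.1.

2450 mussels per year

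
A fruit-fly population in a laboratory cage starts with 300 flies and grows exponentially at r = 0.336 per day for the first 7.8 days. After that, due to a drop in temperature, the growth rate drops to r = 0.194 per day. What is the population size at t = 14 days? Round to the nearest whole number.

Phase 1: N(7.8) = 300·e^(0.336×7.8) = 300·e^2.621 = 4124.01.
Phase 2 runs for 14 − 7.8 = 6.2 days at r = 0.194.
N(14) = 4124.01·e^(0.194×6.2) = 4124.01·e^1.203 = 13730.6.

13731 flies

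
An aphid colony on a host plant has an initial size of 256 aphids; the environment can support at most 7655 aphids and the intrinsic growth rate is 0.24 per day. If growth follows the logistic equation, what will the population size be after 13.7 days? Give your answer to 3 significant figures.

3680 aphids

A = (K − N₀)/N₀ = (7655 − 256)/256 = 28.902.
N(t) = K/(1 + A·e^(−rt)) = 7655/(1 + 28.902×e^(−0.24×13.7)).
e^(−3.288) = 0.037328; denominator = 1 + 28.902×0.037328 = 2.0789.
N = 7655/2.0789 = 3682.27.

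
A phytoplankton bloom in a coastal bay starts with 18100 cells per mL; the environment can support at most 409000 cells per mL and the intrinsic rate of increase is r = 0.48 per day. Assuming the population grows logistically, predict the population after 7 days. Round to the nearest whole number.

A = (K − N₀)/N₀ = (409000 − 18100)/18100 = 21.597.
N(t) = K/(1 + A·e^(−rt)) = 409000/(1 + 21.597×e^(−0.48×7)).
e^(−3.36) = 0.034735; denominator = 1 + 21.597×0.034735 = 1.7502.
N = 409000/1.7502 = 233692.

233692 cells per mL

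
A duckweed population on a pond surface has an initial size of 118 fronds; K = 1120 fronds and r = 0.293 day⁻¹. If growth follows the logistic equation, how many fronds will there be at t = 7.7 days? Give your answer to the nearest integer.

593 fronds

A = (K − N₀)/N₀ = (1120 − 118)/118 = 8.4915.
N(t) = K/(1 + A·e^(−rt)) = 1120/(1 + 8.4915×e^(−0.293×7.7)).
e^(−2.256) = 0.10476; denominator = 1 + 8.4915×0.10476 = 1.8896.
N = 1120/1.8896 = 592.731.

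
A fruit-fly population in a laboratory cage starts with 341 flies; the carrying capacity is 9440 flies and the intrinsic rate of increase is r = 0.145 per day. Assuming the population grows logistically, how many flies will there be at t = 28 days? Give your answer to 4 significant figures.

6465 flies

A = (K − N₀)/N₀ = (9440 − 341)/341 = 26.683.
N(t) = K/(1 + A·e^(−rt)) = 9440/(1 + 26.683×e^(−0.145×28)).
e^(−4.06) = 0.017249; denominator = 1 + 26.683×0.017249 = 1.4603.
N = 9440/1.4603 = 6464.6.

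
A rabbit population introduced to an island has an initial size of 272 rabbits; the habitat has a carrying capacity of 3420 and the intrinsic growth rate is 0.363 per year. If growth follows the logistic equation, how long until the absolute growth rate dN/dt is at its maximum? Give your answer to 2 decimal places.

6.75 years

Logistic growth is fastest at N = K/2 = 1710.
A = (K − N₀)/N₀ = 11.574. Set K/(1 + A·e^(−rt)) = K/2 → A·e^(−rt) = 1.
e^(−0.363t) = 1/11.574 = 0.0864041, so t = ln(11.574)/0.363 = 2.4487/0.363 = 6.7458.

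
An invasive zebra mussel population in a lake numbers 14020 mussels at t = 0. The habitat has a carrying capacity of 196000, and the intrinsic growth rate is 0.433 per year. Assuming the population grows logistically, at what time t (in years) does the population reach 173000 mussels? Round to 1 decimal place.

10.6 years

A = (K − N₀)/N₀ = (196000 − 14020)/14020 = 12.98.
Solve 196000/(1 + 12.98·e^(−0.433t)) = 173000: 1 + 12.98·e^(−0.433t) = 1.1329, so e^(−0.433t) = 0.0102425.
−0.433·t = ln(0.0102425) = -4.5812, so t = 4.5812/0.433 = 10.58.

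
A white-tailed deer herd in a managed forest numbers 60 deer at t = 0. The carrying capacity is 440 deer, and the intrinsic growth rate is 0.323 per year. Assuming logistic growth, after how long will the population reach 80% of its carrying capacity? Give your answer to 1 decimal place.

10.0 years

A = (K − N₀)/N₀ = (440 − 60)/60 = 6.3333.
Solve 440/(1 + 6.3333·e^(−0.323t)) = 352: 1 + 6.3333·e^(−0.323t) = 1.25, so e^(−0.323t) = 0.0394737.
−0.323·t = ln(0.0394737) = -3.2321, so t = 3.2321/0.323 = 10.007.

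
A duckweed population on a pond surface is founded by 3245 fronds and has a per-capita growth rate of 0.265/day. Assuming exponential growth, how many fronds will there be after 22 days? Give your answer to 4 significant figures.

N(t) = N₀·e^(rt) = 3245 × e^(0.265×22) = 3245 × e^5.83.
e^5.83 ≈ 340.36, so N ≈ 3245 × 340.36 = 1.104464×10^6.

1104000 fronds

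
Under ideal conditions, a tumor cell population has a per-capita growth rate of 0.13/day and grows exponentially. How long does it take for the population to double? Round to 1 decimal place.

Doubling time t_d = ln(2)/r = 0.6931/0.13 = 5.3319.

5.3 days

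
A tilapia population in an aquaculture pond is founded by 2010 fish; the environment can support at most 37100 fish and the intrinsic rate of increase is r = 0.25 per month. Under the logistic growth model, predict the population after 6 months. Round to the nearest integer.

7579 fish

A = (K − N₀)/N₀ = (37100 − 2010)/2010 = 17.458.
N(t) = K/(1 + A·e^(−rt)) = 37100/(1 + 17.458×e^(−0.25×6)).
e^(−1.5) = 0.22313; denominator = 1 + 17.458×0.22313 = 4.8953.
N = 37100/4.8953 = 7578.63.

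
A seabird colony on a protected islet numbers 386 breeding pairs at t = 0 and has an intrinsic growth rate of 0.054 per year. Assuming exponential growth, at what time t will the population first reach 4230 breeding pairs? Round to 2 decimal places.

44.34 years

Set N₀·e^(rt) = 4230: e^(0.054·t) = 4230/386 = 10.959.
0.054·t = ln(10.959) = 2.3941, so t = 2.3941/0.054 = 44.336.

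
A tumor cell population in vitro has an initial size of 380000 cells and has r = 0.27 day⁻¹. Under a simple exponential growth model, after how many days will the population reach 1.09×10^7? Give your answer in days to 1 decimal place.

Set N₀·e^(rt) = 1.09×10^7: e^(0.27·t) = 1.09×10^7/380000 = 28.684.
0.27·t = ln(28.684) = 3.3563, so t = 3.3563/0.27 = 12.431.

12.4 days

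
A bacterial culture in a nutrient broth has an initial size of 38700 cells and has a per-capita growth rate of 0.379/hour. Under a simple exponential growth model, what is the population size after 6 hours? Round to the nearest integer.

N(t) = N₀·e^(rt) = 38700 × e^(0.379×6) = 38700 × e^2.274.
e^2.274 ≈ 9.7182, so N ≈ 38700 × 9.7182 = 376094.

376094 cells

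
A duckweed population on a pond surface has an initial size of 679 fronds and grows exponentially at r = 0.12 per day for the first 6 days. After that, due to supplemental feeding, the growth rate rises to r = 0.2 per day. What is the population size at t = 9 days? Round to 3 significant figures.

Phase 1: N(6) = 679·e^(0.12×6) = 679·e^0.72 = 1394.96.
Phase 2 runs for 9 − 6 = 3 days at r = 0.2.
N(9) = 1394.96·e^(0.2×3) = 1394.96·e^0.6 = 2541.78.

2540 fronds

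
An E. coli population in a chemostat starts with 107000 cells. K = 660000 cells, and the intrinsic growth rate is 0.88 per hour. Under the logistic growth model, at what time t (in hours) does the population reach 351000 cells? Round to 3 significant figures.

2.01 hours

A = (K − N₀)/N₀ = (660000 − 107000)/107000 = 5.1682.
Solve 660000/(1 + 5.1682·e^(−0.88t)) = 351000: 1 + 5.1682·e^(−0.88t) = 1.8803, so e^(−0.88t) = 0.170337.
−0.88·t = ln(0.170337) = -1.77, so t = 1.77/0.88 = 2.0113.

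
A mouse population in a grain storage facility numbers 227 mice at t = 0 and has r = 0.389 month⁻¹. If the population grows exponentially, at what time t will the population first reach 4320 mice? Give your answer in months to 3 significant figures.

Set N₀·e^(rt) = 4320: e^(0.389·t) = 4320/227 = 19.031.
0.389·t = ln(19.031) = 2.9461, so t = 2.9461/0.389 = 7.5734.

7.57 months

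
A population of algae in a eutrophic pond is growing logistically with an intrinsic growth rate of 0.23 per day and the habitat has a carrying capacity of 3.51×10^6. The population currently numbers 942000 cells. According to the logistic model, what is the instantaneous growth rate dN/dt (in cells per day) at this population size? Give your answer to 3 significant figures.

159000 cells per day

dN/dt = rN(1 − N/K) = 0.23 × 942000 × (1 − 942000/3.51×10^6).
1 − 942000/3.51×10^6 = 0.73162; dN/dt = 0.23 × 942000 × 0.73162 = 1.58514×10^5.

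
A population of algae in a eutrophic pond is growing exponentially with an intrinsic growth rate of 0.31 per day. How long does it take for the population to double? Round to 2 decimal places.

2.24 days

Doubling time t_d = ln(2)/r = 0.6931/0.31 = 2.236.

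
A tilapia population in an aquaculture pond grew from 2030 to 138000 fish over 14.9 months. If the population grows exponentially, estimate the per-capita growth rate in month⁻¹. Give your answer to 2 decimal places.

From N(t) = N₀·e^(rt): e^(r·14.9) = 138000/2030 = 67.98.
r·14.9 = ln(67.98) = 4.2192, so r = 4.2192/14.9 = 0.28317.

0.28 per month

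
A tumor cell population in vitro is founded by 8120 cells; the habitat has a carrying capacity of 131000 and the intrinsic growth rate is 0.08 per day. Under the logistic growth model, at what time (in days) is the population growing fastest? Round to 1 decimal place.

Logistic growth is fastest at N = K/2 = 65500.
A = (K − N₀)/N₀ = 15.133. Set K/(1 + A·e^(−rt)) = K/2 → A·e^(−rt) = 1.
e^(−0.08t) = 1/15.133 = 0.0660807, so t = ln(15.133)/0.08 = 2.7169/0.08 = 33.961.

34.0 days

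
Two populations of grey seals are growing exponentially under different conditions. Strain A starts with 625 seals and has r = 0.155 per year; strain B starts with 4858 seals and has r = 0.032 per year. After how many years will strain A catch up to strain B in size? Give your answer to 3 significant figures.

16.7 years

Set 625·e^(0.155t) = 4858·e^(0.032t).
e^((0.155 − 0.032)t) = 4858/625 → e^(0.123·t) = 7.7728.
0.123·t = ln(7.7728) = 2.0506, so t = 2.0506/0.123 = 16.672.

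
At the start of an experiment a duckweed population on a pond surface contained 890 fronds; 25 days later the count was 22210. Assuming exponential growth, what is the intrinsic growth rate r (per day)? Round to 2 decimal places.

From N(t) = N₀·e^(rt): e^(r·25) = 22210/890 = 24.955.
r·25 = ln(24.955) = 3.2171, so r = 3.2171/25 = 0.12868.

0.13 per day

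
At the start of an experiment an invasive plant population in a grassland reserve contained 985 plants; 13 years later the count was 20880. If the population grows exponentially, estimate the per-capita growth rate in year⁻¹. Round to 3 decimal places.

0.235 per year

From N(t) = N₀·e^(rt): e^(r·13) = 20880/985 = 21.198.
r·13 = ln(21.198) = 3.0539, so r = 3.0539/13 = 0.23492.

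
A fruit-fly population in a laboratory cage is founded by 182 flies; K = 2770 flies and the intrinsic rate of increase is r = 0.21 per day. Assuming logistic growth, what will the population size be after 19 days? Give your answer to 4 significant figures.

A = (K − N₀)/N₀ = (2770 − 182)/182 = 14.22.
N(t) = K/(1 + A·e^(−rt)) = 2770/(1 + 14.22×e^(−0.21×19)).
e^(−3.99) = 0.0185; denominator = 1 + 14.22×0.0185 = 1.2631.
N = 2770/1.2631 = 2193.08.

2193 flies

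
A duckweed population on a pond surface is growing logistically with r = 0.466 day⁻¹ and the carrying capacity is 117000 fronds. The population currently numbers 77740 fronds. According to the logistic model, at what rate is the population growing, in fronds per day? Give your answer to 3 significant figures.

12200 fronds per day

dN/dt = rN(1 − N/K) = 0.466 × 77740 × (1 − 77740/117000).
1 − 77740/117000 = 0.33556; dN/dt = 0.466 × 77740 × 0.33556 = 12156.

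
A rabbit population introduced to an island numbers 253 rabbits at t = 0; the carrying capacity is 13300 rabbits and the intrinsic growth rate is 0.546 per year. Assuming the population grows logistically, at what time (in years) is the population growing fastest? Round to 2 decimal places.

Logistic growth is fastest at N = K/2 = 6650.
A = (K − N₀)/N₀ = 51.569. Set K/(1 + A·e^(−rt)) = K/2 → A·e^(−rt) = 1.
e^(−0.546t) = 1/51.569 = 0.0193914, so t = ln(51.569)/0.546 = 3.9429/0.546 = 7.2215.

7.22 years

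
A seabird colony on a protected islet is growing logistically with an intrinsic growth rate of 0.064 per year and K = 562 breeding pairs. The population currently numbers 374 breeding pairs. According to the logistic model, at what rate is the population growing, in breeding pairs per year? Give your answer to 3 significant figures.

8.01 breeding pairs per year

dN/dt = rN(1 − N/K) = 0.064 × 374 × (1 − 374/562).
1 − 374/562 = 0.33452; dN/dt = 0.064 × 374 × 0.33452 = 8.0071.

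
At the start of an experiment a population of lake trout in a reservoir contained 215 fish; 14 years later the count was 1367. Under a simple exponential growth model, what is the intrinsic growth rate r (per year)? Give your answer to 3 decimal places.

From N(t) = N₀·e^(rt): e^(r·14) = 1367/215 = 6.3581.
r·14 = ln(6.3581) = 1.8497, so r = 1.8497/14 = 0.13212.

0.132 per year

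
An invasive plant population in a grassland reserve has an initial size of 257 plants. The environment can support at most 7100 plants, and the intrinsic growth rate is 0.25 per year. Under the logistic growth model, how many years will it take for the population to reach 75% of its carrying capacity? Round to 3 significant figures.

17.5 years

A = (K − N₀)/N₀ = (7100 − 257)/257 = 26.626.
Solve 7100/(1 + 26.626·e^(−0.25t)) = 5325: 1 + 26.626·e^(−0.25t) = 1.3333, so e^(−0.25t) = 0.0125189.
−0.25·t = ln(0.0125189) = -4.3805, so t = 4.3805/0.25 = 17.522.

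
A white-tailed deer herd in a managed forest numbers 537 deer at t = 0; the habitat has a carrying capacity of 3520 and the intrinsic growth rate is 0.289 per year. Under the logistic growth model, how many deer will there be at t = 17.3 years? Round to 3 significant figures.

3390 deer

A = (K − N₀)/N₀ = (3520 − 537)/537 = 5.5549.
N(t) = K/(1 + A·e^(−rt)) = 3520/(1 + 5.5549×e^(−0.289×17.3)).
e^(−5) = 0.00674; denominator = 1 + 5.5549×0.00674 = 1.0374.
N = 3520/1.0374 = 3392.97.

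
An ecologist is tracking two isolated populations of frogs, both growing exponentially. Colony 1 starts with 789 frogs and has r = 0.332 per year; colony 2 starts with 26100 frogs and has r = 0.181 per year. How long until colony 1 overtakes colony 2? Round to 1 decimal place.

23.2 years

Set 789·e^(0.332t) = 26100·e^(0.181t).
e^((0.332 − 0.181)t) = 26100/789 → e^(0.151·t) = 33.08.
0.151·t = ln(33.08) = 3.4989, so t = 3.4989/0.151 = 23.172.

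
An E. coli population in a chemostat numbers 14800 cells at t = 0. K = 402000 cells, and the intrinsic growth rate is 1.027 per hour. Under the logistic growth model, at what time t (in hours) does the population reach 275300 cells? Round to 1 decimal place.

A = (K − N₀)/N₀ = (402000 − 14800)/14800 = 26.162.
Solve 402000/(1 + 26.162·e^(−1.027t)) = 275300: 1 + 26.162·e^(−1.027t) = 1.4602, so e^(−1.027t) = 0.0175913.
−1.027·t = ln(0.0175913) = -4.0404, so t = 4.0404/1.027 = 3.9341.

3.9 hours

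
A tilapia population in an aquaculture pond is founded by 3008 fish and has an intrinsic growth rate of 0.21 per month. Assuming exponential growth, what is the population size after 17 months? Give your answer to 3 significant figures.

N(t) = N₀·e^(rt) = 3008 × e^(0.21×17) = 3008 × e^3.57.
e^3.57 ≈ 35.517, so N ≈ 3008 × 35.517 = 106834.

107000 fish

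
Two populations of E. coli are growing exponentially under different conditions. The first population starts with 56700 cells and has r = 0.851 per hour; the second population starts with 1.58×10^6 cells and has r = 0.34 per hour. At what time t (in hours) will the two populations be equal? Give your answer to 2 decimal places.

6.51 hours

Set 56700·e^(0.851t) = 1.58×10^6·e^(0.34t).
e^((0.851 − 0.34)t) = 1.58×10^6/56700 → e^(0.511·t) = 27.866.
0.511·t = ln(27.866) = 3.3274, so t = 3.3274/0.511 = 6.5116.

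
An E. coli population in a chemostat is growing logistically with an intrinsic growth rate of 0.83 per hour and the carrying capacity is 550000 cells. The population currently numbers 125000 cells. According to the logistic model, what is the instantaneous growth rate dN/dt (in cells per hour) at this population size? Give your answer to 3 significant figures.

dN/dt = rN(1 − N/K) = 0.83 × 125000 × (1 − 125000/550000).
1 − 125000/550000 = 0.77273; dN/dt = 0.83 × 125000 × 0.77273 = 80170.

80200 cells per hour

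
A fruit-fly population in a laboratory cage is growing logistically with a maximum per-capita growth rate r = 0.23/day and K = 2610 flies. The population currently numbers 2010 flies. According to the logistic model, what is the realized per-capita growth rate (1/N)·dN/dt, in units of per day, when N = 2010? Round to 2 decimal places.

0.05 per day

(1/N)·dN/dt = r(1 − N/K) = 0.23 × (1 − 2010/2610).
= 0.23 × 0.22989 = 0.052874.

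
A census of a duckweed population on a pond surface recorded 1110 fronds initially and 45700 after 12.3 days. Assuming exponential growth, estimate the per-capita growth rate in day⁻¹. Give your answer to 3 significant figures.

0.302 per day

From N(t) = N₀·e^(rt): e^(r·12.3) = 45700/1110 = 41.171.
r·12.3 = ln(41.171) = 3.7177, so r = 3.7177/12.3 = 0.30226.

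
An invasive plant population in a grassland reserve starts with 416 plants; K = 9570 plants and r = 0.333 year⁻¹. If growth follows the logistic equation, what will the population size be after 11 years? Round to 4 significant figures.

6117 plants

A = (K − N₀)/N₀ = (9570 − 416)/416 = 22.005.
N(t) = K/(1 + A·e^(−rt)) = 9570/(1 + 22.005×e^(−0.333×11)).
e^(−3.663) = 0.025655; denominator = 1 + 22.005×0.025655 = 1.5645.
N = 9570/1.5645 = 6116.8.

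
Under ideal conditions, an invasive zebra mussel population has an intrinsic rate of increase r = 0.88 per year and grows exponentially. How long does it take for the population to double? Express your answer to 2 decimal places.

Doubling time t_d = ln(2)/r = 0.6931/0.88 = 0.78767.

0.79 years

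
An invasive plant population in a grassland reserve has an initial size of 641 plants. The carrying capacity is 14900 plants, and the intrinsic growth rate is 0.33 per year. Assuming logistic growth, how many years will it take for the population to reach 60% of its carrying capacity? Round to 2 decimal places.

10.63 years

A = (K − N₀)/N₀ = (14900 − 641)/641 = 22.245.
Solve 14900/(1 + 22.245·e^(−0.33t)) = 8940: 1 + 22.245·e^(−0.33t) = 1.6667, so e^(−0.33t) = 0.0299694.
−0.33·t = ln(0.0299694) = -3.5076, so t = 3.5076/0.33 = 10.629.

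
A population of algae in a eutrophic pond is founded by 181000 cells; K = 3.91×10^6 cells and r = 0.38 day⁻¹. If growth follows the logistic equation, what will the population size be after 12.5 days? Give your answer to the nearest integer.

A = (K − N₀)/N₀ = (3.91×10^6 − 181000)/181000 = 20.602.
N(t) = K/(1 + A·e^(−rt)) = 3.91×10^6/(1 + 20.602×e^(−0.38×12.5)).
e^(−4.75) = 0.0086517; denominator = 1 + 20.602×0.0086517 = 1.1782.
N = 3.91×10^6/1.1782 = 3.318498×10^6.

3318498 cells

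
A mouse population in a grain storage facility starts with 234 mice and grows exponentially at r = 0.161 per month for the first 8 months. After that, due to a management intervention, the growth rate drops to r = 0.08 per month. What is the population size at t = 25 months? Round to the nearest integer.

3305 mice

Phase 1: N(8) = 234·e^(0.161×8) = 234·e^1.288 = 848.374.
Phase 2 runs for 25 − 8 = 17 months at r = 0.08.
N(25) = 848.374·e^(0.08×17) = 848.374·e^1.36 = 3305.43.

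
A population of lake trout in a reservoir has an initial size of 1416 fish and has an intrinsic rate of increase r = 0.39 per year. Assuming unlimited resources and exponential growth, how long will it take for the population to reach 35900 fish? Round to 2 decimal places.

Set N₀·e^(rt) = 35900: e^(0.39·t) = 35900/1416 = 25.353.
0.39·t = ln(25.353) = 3.2329, so t = 3.2329/0.39 = 8.2895.

8.29 years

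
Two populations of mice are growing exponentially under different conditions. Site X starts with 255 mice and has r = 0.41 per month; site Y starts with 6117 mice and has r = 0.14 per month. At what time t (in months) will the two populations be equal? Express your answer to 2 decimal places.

Set 255·e^(0.41t) = 6117·e^(0.14t).
e^((0.41 − 0.14)t) = 6117/255 → e^(0.27·t) = 23.988.
0.27·t = ln(23.988) = 3.1776, so t = 3.1776/0.27 = 11.769.

11.77 months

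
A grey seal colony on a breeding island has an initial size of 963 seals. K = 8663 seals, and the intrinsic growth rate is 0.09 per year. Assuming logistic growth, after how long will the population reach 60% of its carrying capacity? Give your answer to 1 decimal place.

27.6 years

A = (K − N₀)/N₀ = (8663 − 963)/963 = 7.9958.
Solve 8663/(1 + 7.9958·e^(−0.09t)) = 5197.8: 1 + 7.9958·e^(−0.09t) = 1.6667, so e^(−0.09t) = 0.0833766.
−0.09·t = ln(0.0833766) = -2.4844, so t = 2.4844/0.09 = 27.604.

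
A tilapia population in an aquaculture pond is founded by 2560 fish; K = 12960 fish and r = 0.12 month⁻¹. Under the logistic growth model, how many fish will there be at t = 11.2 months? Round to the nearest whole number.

6293 fish

A = (K − N₀)/N₀ = (12960 − 2560)/2560 = 4.0625.
N(t) = K/(1 + A·e^(−rt)) = 12960/(1 + 4.0625×e^(−0.12×11.2)).
e^(−1.344) = 0.2608; denominator = 1 + 4.0625×0.2608 = 2.0595.
N = 12960/2.0595 = 6292.78.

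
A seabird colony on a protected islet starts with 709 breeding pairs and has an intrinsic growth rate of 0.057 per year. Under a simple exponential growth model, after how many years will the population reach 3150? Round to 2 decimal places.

Set N₀·e^(rt) = 3150: e^(0.057·t) = 3150/709 = 4.4429.
0.057·t = ln(4.4429) = 1.4913, so t = 1.4913/0.057 = 26.163.

26.16 years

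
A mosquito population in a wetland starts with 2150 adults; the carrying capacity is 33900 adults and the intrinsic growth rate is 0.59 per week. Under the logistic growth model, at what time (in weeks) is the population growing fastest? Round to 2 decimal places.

4.56 weeks

Logistic growth is fastest at N = K/2 = 16950.
A = (K − N₀)/N₀ = 14.767. Set K/(1 + A·e^(−rt)) = K/2 → A·e^(−rt) = 1.
e^(−0.59t) = 1/14.767 = 0.0677165, so t = ln(14.767)/0.59 = 2.6924/0.59 = 4.5634.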